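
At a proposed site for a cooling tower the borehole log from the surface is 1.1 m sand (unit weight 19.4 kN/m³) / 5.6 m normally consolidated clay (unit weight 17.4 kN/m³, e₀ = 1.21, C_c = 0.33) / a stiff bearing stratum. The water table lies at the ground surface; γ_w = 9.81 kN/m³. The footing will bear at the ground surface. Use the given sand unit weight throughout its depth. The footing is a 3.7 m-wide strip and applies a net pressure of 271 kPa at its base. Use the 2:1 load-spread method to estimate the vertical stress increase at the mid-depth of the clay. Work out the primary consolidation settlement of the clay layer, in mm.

Mid-depth of clay below the ground surface: z = 1.1 + 5.6/2 = 3.9 m.
Total vertical stress at mid-clay: σ_v = 19.4×1.1 + 17.4×2.8 = 70.06 kPa.
Pore pressure: u = 9.81×(3.9 − 0) = 38.259 kPa.
Initial effective stress: σ'_0 = σ_v − u = 70.06 − 38.259 = 31.801 kPa.
Stress increase at mid-clay by the 2:1 spreading method:
Δσ = qB/(B+z) = 271×3.7/(3.7+3.9) = 131.93 kPa
Final effective stress: σ'_f = σ'_0 + Δσ = 31.801 + 131.93 = 163.73 kPa.
Normally consolidated clay, so the full stress increment lies on the virgin compression line:
S_c = C_c·H/(1+e₀)·log₁₀(σ'_f/σ'_0) = 0.33×5.6/(1+1.21)×log₁₀(163.73/31.801)
    = 0.8362 × 0.71169 = 0.5951 m

S_c ≈ 595 mm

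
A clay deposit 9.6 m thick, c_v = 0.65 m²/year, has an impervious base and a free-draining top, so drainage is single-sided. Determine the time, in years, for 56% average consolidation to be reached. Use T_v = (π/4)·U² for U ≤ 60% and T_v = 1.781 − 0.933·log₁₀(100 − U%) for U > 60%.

Drainage path length: H_d = H = 9.6 m (single drainage).
U ≤ 60%: T_v = (π/4)·U² = (π/4)×0.56² = 0.2463.
t = T_v·H_d²/c_v = 0.2463×9.6²/0.65 = 34.92 years.

t ≈ 34.9 years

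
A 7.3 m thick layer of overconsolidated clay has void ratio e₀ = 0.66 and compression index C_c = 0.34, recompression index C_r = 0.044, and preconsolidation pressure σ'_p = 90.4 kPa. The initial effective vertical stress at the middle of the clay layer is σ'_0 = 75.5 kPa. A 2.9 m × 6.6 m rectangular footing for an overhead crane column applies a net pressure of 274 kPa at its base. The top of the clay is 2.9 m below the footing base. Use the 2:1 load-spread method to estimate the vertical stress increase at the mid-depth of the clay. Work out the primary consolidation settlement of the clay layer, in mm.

S_c ≈ 186 mm

Mid-depth of clay below the footing base: z = 2.9 + 7.3/2 = 6.55 m.
Stress increase at mid-clay by the 2:1 spreading method:
Δσ = qBL/((B+z)(L+z)) = 274×2.9×6.6/((2.9+6.55)(6.6+6.55)) = 42.202 kPa
Final effective stress: σ'_f = 75.5 + 42.202 = 117.7 kPa.
σ'_f = 117.7 > σ'_p = 90.4 kPa, so the stress path crosses the preconsolidation pressure — recompression up to σ'_p, then virgin compression beyond:
S_c = H/(1+e₀)·[C_r·log₁₀(σ'_p/σ'_0) + C_c·log₁₀(σ'_f/σ'_p)]
    = 7.3/1.66 × [0.044×log₁₀(90.4/75.5) + 0.34×log₁₀(117.7/90.4)]
    = 4.3976 × [0.0034417 + 0.038967] = 0.1865 m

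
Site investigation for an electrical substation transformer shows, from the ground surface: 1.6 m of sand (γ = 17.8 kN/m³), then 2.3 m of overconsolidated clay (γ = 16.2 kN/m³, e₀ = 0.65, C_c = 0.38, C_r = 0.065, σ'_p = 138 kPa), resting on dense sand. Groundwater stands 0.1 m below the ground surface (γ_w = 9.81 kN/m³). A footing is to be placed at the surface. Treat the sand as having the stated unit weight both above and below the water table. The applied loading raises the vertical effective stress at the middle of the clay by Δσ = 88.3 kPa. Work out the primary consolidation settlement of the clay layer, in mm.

Mid-depth of clay below the ground surface: z = 1.6 + 2.3/2 = 2.75 m.
Total vertical stress at mid-clay: σ_v = 17.8×1.6 + 16.2×1.15 = 47.11 kPa.
Pore pressure: u = 9.81×(2.75 − 0.1) = 25.997 kPa.
Initial effective stress: σ'_0 = σ_v − u = 47.11 − 25.997 = 21.113 kPa.
Final effective stress: σ'_f = 21.113 + 88.3 = 109.41 kPa.
σ'_f = 109.41 ≤ σ'_p = 138 kPa, so the clay remains overconsolidated and only the recompression index applies:
S_c = C_r·H/(1+e₀)·log₁₀(σ'_f/σ'_0) = 0.065×2.3/1.65×log₁₀(109.41/21.113)
    = 0.090604 × 0.71451 = 0.06474 m

S_c ≈ 64.7 mm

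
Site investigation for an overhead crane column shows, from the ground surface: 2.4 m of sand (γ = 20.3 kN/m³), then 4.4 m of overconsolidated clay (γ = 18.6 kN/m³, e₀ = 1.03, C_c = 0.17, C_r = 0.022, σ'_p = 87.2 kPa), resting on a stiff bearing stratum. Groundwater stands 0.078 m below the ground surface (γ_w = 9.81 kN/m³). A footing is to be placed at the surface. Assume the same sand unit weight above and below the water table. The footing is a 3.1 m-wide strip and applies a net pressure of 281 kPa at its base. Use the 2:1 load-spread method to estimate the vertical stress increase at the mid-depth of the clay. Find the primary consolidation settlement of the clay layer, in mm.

S_c ≈ 109 mm

Mid-depth of clay below the ground surface: z = 2.4 + 4.4/2 = 4.6 m.
Total vertical stress at mid-clay: σ_v = 20.3×2.4 + 18.6×2.2 = 89.64 kPa.
Pore pressure: u = 9.81×(4.6 − 0.078) = 44.361 kPa.
Initial effective stress: σ'_0 = σ_v − u = 89.64 − 44.361 = 45.279 kPa.
Stress increase at mid-clay by the 2:1 spreading method:
Δσ = qB/(B+z) = 281×3.1/(3.1+4.6) = 113.13 kPa
Final effective stress: σ'_f = 45.279 + 113.13 = 158.41 kPa.
σ'_f = 158.41 > σ'_p = 87.2 kPa, so the stress path crosses the preconsolidation pressure — recompression up to σ'_p, then virgin compression beyond:
S_c = H/(1+e₀)·[C_r·log₁₀(σ'_p/σ'_0) + C_c·log₁₀(σ'_f/σ'_p)]
    = 4.4/2.03 × [0.022×log₁₀(87.2/45.279) + 0.17×log₁₀(158.41/87.2)]
    = 2.1675 × [0.0062616 + 0.044075] = 0.1091 m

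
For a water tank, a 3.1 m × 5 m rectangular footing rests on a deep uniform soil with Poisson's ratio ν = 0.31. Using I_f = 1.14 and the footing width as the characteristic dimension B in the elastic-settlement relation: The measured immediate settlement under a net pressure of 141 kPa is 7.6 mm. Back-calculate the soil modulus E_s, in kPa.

E_s ≈ 59300 kPa

S_e = q·B·(1−ν²)/E_s · I_f  ⇒  E_s = q·B·(1−ν²)·I_f / S_e.
E_s = 141 × 3.1 × 0.9039 × 1.14 / 0.0076 = 59260 kPa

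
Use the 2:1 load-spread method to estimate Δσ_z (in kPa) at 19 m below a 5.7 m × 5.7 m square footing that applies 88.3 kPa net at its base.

Δσ_z ≈ 4.7 kPa

By the 2:1 method the load spreads at 1 horizontal : 2 vertical, so at depth z the loaded area has grown by z in each plan dimension:
Δσ = qBL/((B+z)(L+z)) = 88.3×5.7×5.7/((5.7+19)(5.7+19)) = 4.7024 kPa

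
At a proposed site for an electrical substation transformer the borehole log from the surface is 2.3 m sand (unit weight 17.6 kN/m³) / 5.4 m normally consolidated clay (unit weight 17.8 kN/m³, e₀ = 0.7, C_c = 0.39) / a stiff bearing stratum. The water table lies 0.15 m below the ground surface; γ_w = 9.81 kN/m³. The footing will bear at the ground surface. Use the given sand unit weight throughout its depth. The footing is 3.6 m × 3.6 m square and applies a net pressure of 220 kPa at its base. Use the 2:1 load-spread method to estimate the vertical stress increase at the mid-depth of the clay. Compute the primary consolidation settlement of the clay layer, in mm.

S_c ≈ 357 mm

Mid-depth of clay below the ground surface: z = 2.3 + 5.4/2 = 5 m.
Total vertical stress at mid-clay: σ_v = 17.6×2.3 + 17.8×2.7 = 88.54 kPa.
Pore pressure: u = 9.81×(5 − 0.15) = 47.578 kPa.
Initial effective stress: σ'_0 = σ_v − u = 88.54 − 47.578 = 40.962 kPa.
Stress increase at mid-clay by the 2:1 spreading method:
Δσ = qBL/((B+z)(L+z)) = 220×3.6×3.6/((3.6+5)(3.6+5)) = 38.551 kPa
Final effective stress: σ'_f = σ'_0 + Δσ = 40.962 + 38.551 = 79.513 kPa.
Normally consolidated clay, so the full stress increment lies on the virgin compression line:
S_c = C_c·H/(1+e₀)·log₁₀(σ'_f/σ'_0) = 0.39×5.4/(1+0.7)×log₁₀(79.513/40.962)
    = 1.2388 × 0.28806 = 0.3568 m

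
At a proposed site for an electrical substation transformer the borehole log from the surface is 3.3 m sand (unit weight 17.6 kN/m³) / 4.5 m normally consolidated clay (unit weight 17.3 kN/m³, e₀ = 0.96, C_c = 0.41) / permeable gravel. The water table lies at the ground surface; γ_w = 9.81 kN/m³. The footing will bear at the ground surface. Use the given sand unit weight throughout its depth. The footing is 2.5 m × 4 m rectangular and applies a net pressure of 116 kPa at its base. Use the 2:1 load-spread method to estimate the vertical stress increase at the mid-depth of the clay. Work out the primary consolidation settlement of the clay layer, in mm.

Mid-depth of clay below the ground surface: z = 3.3 + 4.5/2 = 5.55 m.
Total vertical stress at mid-clay: σ_v = 17.6×3.3 + 17.3×2.25 = 97.005 kPa.
Pore pressure: u = 9.81×(5.55 − 0) = 54.446 kPa.
Initial effective stress: σ'_0 = σ_v − u = 97.005 − 54.446 = 42.559 kPa.
Stress increase at mid-clay by the 2:1 spreading method:
Δσ = qBL/((B+z)(L+z)) = 116×2.5×4/((2.5+5.55)(4+5.55)) = 15.089 kPa
Final effective stress: σ'_f = σ'_0 + Δσ = 42.559 + 15.089 = 57.648 kPa.
Normally consolidated clay, so the full stress increment lies on the virgin compression line:
S_c = C_c·H/(1+e₀)·log₁₀(σ'_f/σ'_0) = 0.41×4.5/(1+0.96)×log₁₀(57.648/42.559)
    = 0.94133 × 0.13179 = 0.1241 m

S_c ≈ 124 mm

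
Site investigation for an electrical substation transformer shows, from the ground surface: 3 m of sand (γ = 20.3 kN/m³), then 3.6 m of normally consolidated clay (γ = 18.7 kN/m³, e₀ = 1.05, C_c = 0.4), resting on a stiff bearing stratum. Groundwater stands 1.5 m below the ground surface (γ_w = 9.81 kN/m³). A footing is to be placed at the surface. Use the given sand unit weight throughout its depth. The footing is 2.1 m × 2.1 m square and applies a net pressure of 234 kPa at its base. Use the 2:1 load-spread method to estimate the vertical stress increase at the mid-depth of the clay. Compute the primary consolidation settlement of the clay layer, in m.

S_c ≈ 0.0912 m

Mid-depth of clay below the ground surface: z = 3 + 3.6/2 = 4.8 m.
Total vertical stress at mid-clay: σ_v = 20.3×3 + 18.7×1.8 = 94.56 kPa.
Pore pressure: u = 9.81×(4.8 − 1.5) = 32.373 kPa.
Initial effective stress: σ'_0 = σ_v − u = 94.56 − 32.373 = 62.187 kPa.
Stress increase at mid-clay by the 2:1 spreading method:
Δσ = qBL/((B+z)(L+z)) = 234×2.1×2.1/((2.1+4.8)(2.1+4.8)) = 21.675 kPa
Final effective stress: σ'_f = σ'_0 + Δσ = 62.187 + 21.675 = 83.862 kPa.
Normally consolidated clay, so the full stress increment lies on the virgin compression line:
S_c = C_c·H/(1+e₀)·log₁₀(σ'_f/σ'_0) = 0.4×3.6/(1+1.05)×log₁₀(83.862/62.187)
    = 0.70244 × 0.12987 = 0.09123 m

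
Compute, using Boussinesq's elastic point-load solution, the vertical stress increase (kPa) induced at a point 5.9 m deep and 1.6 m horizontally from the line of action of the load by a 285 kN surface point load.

Δσ_z ≈ 3.27 kPa

Boussinesq vertical stress below a point load on an elastic half-space:
Δσ_z = 3P/(2πz²) · [1 + (r/z)²]^(−5/2)
r/z = 1.6/5.9 = 0.27119; [1+(r/z)²]^(−5/2) = 0.83744.
Δσ_z = 3×285/(2π×5.9²) × 0.83744 = 3.9091 × 0.83744 = 3.274 kPa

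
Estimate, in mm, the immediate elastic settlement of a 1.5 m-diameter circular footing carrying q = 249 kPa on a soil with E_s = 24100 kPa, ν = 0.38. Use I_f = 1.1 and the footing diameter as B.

S_e ≈ 14.6 mm

Immediate (elastic) settlement: S_e = q·B·(1−ν²)/E_s · I_f.
S_e = 249 × 1.5 × (1 − 0.38²) / 24100 × 1.1
    = 249 × 1.5 × 0.8556 / 24100 × 1.1
    = 0.01459 m = 14.59 mm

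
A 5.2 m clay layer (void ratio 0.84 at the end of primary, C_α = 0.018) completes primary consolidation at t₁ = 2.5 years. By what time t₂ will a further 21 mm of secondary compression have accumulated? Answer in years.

S_s = C_α·H/(1+e_p)·log₁₀(t₂/t₁) ⇒ log₁₀(t₂/t₁) = S_s·(1+e_p)/(C_α·H).
log₁₀(t₂/t₁) = 0.021 × (1+0.84) / (0.018×5.2) = 0.4128
t₂ = t₁ × 10^0.4128 = 2.5 × 2.587 = 6.468 years

t₂ ≈ 6.47 years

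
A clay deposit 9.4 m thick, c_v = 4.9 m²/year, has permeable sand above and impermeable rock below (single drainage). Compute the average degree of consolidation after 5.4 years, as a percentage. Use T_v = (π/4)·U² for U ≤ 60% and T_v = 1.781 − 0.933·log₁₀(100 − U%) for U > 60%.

Drainage path length: H_d = H = 9.4 m (single drainage).
T_v = c_v·t/H_d² = 4.9×5.4/9.4² = 0.29946.
T_v = 0.29946 corresponds to the U > 60% branch:
U = 1 − 10^((1.781 − T_v)/0.933)/100 = 0.6128

U ≈ 61.3 %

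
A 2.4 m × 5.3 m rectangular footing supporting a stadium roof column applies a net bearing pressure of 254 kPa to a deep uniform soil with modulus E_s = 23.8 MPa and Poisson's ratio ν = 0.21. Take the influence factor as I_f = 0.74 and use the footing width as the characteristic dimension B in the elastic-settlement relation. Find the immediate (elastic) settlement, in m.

Immediate (elastic) settlement: S_e = q·B·(1−ν²)/E_s · I_f.
E_s = 23.8 MPa = 23800 kPa.
S_e = 254 × 2.4 × (1 − 0.21²) / 23800 × 0.74
    = 254 × 2.4 × 0.9559 / 23800 × 0.74
    = 0.01812 m

S_e ≈ 0.0181 m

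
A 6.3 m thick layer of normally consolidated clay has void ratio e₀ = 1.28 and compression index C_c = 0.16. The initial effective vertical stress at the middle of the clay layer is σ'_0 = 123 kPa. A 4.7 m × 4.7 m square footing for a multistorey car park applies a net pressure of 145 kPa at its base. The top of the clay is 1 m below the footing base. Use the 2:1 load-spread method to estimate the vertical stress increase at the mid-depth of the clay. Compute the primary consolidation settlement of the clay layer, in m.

Mid-depth of clay below the footing base: z = 1 + 6.3/2 = 4.15 m.
Stress increase at mid-clay by the 2:1 spreading method:
Δσ = qBL/((B+z)(L+z)) = 145×4.7×4.7/((4.7+4.15)(4.7+4.15)) = 40.896 kPa
Final effective stress: σ'_f = σ'_0 + Δσ = 123 + 40.896 = 163.9 kPa.
Normally consolidated clay, so the full stress increment lies on the virgin compression line:
S_c = C_c·H/(1+e₀)·log₁₀(σ'_f/σ'_0) = 0.16×6.3/(1+1.28)×log₁₀(163.9/123)
    = 0.44211 × 0.12467 = 0.05512 m

S_c ≈ 0.0551 m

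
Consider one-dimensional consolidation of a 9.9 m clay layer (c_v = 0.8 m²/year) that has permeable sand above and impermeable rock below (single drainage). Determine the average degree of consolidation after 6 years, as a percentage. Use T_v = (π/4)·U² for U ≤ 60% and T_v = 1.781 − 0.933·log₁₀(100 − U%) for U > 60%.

Drainage path length: H_d = H = 9.9 m (single drainage).
T_v = c_v·t/H_d² = 0.8×6/9.9² = 0.048975.
T_v = 0.048975 corresponds to the U ≤ 60% branch:
U = √(4T_v/π) = 0.2497

U ≈ 25 %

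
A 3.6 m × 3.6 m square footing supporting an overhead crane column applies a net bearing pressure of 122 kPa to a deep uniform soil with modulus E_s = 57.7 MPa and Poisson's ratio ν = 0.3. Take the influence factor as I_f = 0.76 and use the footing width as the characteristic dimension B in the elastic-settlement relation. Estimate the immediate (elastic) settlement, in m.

S_e ≈ 0.00526 m

Immediate (elastic) settlement: S_e = q·B·(1−ν²)/E_s · I_f.
E_s = 57.7 MPa = 57700 kPa.
S_e = 122 × 3.6 × (1 − 0.3²) / 57700 × 0.76
    = 122 × 3.6 × 0.91 / 57700 × 0.76
    = 0.005264 m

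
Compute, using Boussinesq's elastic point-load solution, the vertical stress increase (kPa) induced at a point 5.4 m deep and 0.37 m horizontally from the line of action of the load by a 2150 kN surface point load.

Boussinesq vertical stress below a point load on an elastic half-space:
Δσ_z = 3P/(2πz²) · [1 + (r/z)²]^(−5/2)
r/z = 0.37/5.4 = 0.068519; [1+(r/z)²]^(−5/2) = 0.98836.
Δσ_z = 3×2150/(2π×5.4²) × 0.98836 = 35.204 × 0.98836 = 34.79 kPa

Δσ_z ≈ 34.8 kPa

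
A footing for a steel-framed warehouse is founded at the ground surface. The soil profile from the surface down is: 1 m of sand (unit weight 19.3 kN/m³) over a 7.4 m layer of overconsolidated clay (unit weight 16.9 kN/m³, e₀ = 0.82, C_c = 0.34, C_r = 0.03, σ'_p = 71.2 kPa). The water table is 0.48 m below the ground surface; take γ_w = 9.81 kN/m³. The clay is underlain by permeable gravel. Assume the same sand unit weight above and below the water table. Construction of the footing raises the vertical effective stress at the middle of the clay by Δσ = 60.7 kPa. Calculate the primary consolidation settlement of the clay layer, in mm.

S_c ≈ 241 mm

Mid-depth of clay below the ground surface: z = 1 + 7.4/2 = 4.7 m.
Total vertical stress at mid-clay: σ_v = 19.3×1 + 16.9×3.7 = 81.83 kPa.
Pore pressure: u = 9.81×(4.7 − 0.48) = 41.398 kPa.
Initial effective stress: σ'_0 = σ_v − u = 81.83 − 41.398 = 40.432 kPa.
Final effective stress: σ'_f = 40.432 + 60.7 = 101.13 kPa.
σ'_f = 101.13 > σ'_p = 71.2 kPa, so the stress path crosses the preconsolidation pressure — recompression up to σ'_p, then virgin compression beyond:
S_c = H/(1+e₀)·[C_r·log₁₀(σ'_p/σ'_0) + C_c·log₁₀(σ'_f/σ'_p)]
    = 7.4/1.82 × [0.03×log₁₀(71.2/40.432) + 0.34×log₁₀(101.13/71.2)]
    = 4.0659 × [0.0073726 + 0.051816] = 0.2407 m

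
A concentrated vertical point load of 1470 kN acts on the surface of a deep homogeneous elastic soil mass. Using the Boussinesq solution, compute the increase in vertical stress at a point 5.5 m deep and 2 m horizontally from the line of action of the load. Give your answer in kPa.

Δσ_z ≈ 17 kPa

Boussinesq vertical stress below a point load on an elastic half-space:
Δσ_z = 3P/(2πz²) · [1 + (r/z)²]^(−5/2)
r/z = 2/5.5 = 0.36364; [1+(r/z)²]^(−5/2) = 0.7331.
Δσ_z = 3×1470/(2π×5.5²) × 0.7331 = 23.202 × 0.7331 = 17.01 kPa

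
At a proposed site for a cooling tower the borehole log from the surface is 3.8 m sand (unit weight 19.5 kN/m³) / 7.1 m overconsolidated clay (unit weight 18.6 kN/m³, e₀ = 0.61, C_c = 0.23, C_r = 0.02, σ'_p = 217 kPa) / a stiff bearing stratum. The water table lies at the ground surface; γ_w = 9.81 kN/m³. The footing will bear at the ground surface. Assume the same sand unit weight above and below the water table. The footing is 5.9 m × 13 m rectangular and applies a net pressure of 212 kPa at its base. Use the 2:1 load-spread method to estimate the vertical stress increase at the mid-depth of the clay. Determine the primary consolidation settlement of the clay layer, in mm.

Mid-depth of clay below the ground surface: z = 3.8 + 7.1/2 = 7.35 m.
Total vertical stress at mid-clay: σ_v = 19.5×3.8 + 18.6×3.55 = 140.13 kPa.
Pore pressure: u = 9.81×(7.35 − 0) = 72.103 kPa.
Initial effective stress: σ'_0 = σ_v − u = 140.13 − 72.103 = 68.027 kPa.
Stress increase at mid-clay by the 2:1 spreading method:
Δσ = qBL/((B+z)(L+z)) = 212×5.9×13/((5.9+7.35)(13+7.35)) = 60.305 kPa
Final effective stress: σ'_f = 68.027 + 60.305 = 128.33 kPa.
σ'_f = 128.33 ≤ σ'_p = 217 kPa, so the clay remains overconsolidated and only the recompression index applies:
S_c = C_r·H/(1+e₀)·log₁₀(σ'_f/σ'_0) = 0.02×7.1/1.61×log₁₀(128.33/68.027)
    = 0.088198 × 0.27565 = 0.02431 m

S_c ≈ 24.3 mm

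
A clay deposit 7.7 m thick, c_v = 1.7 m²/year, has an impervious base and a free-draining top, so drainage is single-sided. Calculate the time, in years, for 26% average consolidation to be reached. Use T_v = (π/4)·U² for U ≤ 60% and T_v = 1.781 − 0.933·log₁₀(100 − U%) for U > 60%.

Drainage path length: H_d = H = 7.7 m (single drainage).
U ≤ 60%: T_v = (π/4)·U² = (π/4)×0.26² = 0.053093.
t = T_v·H_d²/c_v = 0.053093×7.7²/1.7 = 1.852 years.

t ≈ 1.85 years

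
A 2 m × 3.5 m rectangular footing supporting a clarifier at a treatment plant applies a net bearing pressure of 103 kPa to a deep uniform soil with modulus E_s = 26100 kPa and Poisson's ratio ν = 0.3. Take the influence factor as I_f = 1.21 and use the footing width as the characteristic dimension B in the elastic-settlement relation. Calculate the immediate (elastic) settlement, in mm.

S_e ≈ 8.69 mm

Immediate (elastic) settlement: S_e = q·B·(1−ν²)/E_s · I_f.
S_e = 103 × 2 × (1 − 0.3²) / 26100 × 1.21
    = 103 × 2 × 0.91 / 26100 × 1.21
    = 0.008691 m = 8.691 mm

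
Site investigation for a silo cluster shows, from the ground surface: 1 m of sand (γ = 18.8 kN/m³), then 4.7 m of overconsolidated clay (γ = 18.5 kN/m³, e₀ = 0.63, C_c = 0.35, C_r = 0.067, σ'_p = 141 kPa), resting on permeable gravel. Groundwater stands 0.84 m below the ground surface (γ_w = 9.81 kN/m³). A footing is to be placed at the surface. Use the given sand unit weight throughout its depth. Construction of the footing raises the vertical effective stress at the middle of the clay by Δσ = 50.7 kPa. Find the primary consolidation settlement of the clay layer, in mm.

S_c ≈ 71.6 mm

Mid-depth of clay below the ground surface: z = 1 + 4.7/2 = 3.35 m.
Total vertical stress at mid-clay: σ_v = 18.8×1 + 18.5×2.35 = 62.275 kPa.
Pore pressure: u = 9.81×(3.35 − 0.84) = 24.623 kPa.
Initial effective stress: σ'_0 = σ_v − u = 62.275 − 24.623 = 37.652 kPa.
Final effective stress: σ'_f = 37.652 + 50.7 = 88.352 kPa.
σ'_f = 88.352 ≤ σ'_p = 141 kPa, so the clay remains overconsolidated and only the recompression index applies:
S_c = C_r·H/(1+e₀)·log₁₀(σ'_f/σ'_0) = 0.067×4.7/1.63×log₁₀(88.352/37.652)
    = 0.19319 × 0.37043 = 0.07156 m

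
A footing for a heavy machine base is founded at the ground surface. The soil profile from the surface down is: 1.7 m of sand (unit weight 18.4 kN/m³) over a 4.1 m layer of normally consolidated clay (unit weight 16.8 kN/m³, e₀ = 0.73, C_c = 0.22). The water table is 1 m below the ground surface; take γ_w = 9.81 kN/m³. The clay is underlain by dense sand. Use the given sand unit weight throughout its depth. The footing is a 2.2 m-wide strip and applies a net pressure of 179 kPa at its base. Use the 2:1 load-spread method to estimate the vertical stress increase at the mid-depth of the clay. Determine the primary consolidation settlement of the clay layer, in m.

S_c ≈ 0.226 m

Mid-depth of clay below the ground surface: z = 1.7 + 4.1/2 = 3.75 m.
Total vertical stress at mid-clay: σ_v = 18.4×1.7 + 16.8×2.05 = 65.72 kPa.
Pore pressure: u = 9.81×(3.75 − 1) = 26.978 kPa.
Initial effective stress: σ'_0 = σ_v − u = 65.72 − 26.978 = 38.742 kPa.
Stress increase at mid-clay by the 2:1 spreading method:
Δσ = qB/(B+z) = 179×2.2/(2.2+3.75) = 66.185 kPa
Final effective stress: σ'_f = σ'_0 + Δσ = 38.742 + 66.185 = 104.93 kPa.
Normally consolidated clay, so the full stress increment lies on the virgin compression line:
S_c = C_c·H/(1+e₀)·log₁₀(σ'_f/σ'_0) = 0.22×4.1/(1+0.73)×log₁₀(104.93/38.742)
    = 0.52139 × 0.43272 = 0.2256 m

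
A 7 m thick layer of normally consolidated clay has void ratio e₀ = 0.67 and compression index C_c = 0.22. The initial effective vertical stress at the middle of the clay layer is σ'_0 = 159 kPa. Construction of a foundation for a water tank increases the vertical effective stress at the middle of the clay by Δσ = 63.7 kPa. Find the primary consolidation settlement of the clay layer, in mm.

Final effective stress: σ'_f = σ'_0 + Δσ = 159 + 63.7 = 222.7 kPa.
Normally consolidated clay, so the full stress increment lies on the virgin compression line:
S_c = C_c·H/(1+e₀)·log₁₀(σ'_f/σ'_0) = 0.22×7/(1+0.67)×log₁₀(222.7/159)
    = 0.92216 × 0.14632 = 0.1349 m

S_c ≈ 135 mm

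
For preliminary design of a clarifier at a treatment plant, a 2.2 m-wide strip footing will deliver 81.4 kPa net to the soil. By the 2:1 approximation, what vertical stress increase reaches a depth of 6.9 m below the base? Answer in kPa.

By the 2:1 method the load spreads at 1 horizontal : 2 vertical, so at depth z the loaded area has grown by z in each plan dimension:
Δσ = qB/(B+z) = 81.4×2.2/(2.2+6.9) = 19.679 kPa

Δσ_z ≈ 19.7 kPa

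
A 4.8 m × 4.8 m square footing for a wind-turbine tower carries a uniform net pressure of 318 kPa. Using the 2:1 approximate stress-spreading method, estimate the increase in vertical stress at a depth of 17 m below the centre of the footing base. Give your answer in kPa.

By the 2:1 method the load spreads at 1 horizontal : 2 vertical, so at depth z the loaded area has grown by z in each plan dimension:
Δσ = qBL/((B+z)(L+z)) = 318×4.8×4.8/((4.8+17)(4.8+17)) = 15.417 kPa

Δσ_z ≈ 15.4 kPa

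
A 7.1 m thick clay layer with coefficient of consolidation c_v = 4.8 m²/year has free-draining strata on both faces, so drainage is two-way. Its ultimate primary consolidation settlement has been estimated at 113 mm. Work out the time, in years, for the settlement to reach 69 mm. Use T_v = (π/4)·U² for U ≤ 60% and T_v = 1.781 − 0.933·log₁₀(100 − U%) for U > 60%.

Drainage path length: H_d = H/2 = 3.55 m (double drainage).
U = S(t)/S_ult = 69/113 = 0.6106.
U > 60%: T_v = 1.781 − 0.933·log₁₀(100 − 61.062) = 0.29718.
t = T_v·H_d²/c_v = 0.29718×3.55²/4.8 = 0.7803 years.

t ≈ 0.78 years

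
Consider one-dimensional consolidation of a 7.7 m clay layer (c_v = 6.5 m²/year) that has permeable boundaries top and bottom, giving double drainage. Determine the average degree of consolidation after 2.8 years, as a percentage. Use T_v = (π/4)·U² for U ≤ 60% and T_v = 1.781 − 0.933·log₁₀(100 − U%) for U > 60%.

U ≈ 96.1 %

Drainage path length: H_d = H/2 = 3.85 m (double drainage).
T_v = c_v·t/H_d² = 6.5×2.8/3.85² = 1.2279.
T_v = 1.2279 corresponds to the U > 60% branch:
U = 1 − 10^((1.781 − T_v)/0.933)/100 = 0.9608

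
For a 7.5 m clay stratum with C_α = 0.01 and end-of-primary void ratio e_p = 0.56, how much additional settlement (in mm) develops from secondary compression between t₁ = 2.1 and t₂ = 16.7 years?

Secondary compression: S_s = C_α·H/(1+e_p)·log₁₀(t₂/t₁)
S_s = 0.01×7.5/(1+0.56)×log₁₀(16.7/2.1)
    = 0.04808 × 0.9005 = 0.04329 m

S_s ≈ 43.3 mm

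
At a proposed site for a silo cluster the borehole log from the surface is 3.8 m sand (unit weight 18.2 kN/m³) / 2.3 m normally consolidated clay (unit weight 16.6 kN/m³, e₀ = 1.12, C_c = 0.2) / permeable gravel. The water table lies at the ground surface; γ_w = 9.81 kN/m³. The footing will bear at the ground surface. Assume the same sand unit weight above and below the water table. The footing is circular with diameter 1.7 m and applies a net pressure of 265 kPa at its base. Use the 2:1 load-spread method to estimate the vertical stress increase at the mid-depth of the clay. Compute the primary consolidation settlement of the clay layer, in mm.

Mid-depth of clay below the ground surface: z = 3.8 + 2.3/2 = 4.95 m.
Total vertical stress at mid-clay: σ_v = 18.2×3.8 + 16.6×1.15 = 88.25 kPa.
Pore pressure: u = 9.81×(4.95 − 0) = 48.56 kPa.
Initial effective stress: σ'_0 = σ_v − u = 88.25 − 48.56 = 39.69 kPa.
Stress increase at mid-clay by the 2:1 spreading method:
Δσ ≈ qD²/(D+z)² = 265×1.7²/(1.7+4.95)² = 17.318 kPa
Final effective stress: σ'_f = σ'_0 + Δσ = 39.69 + 17.318 = 57.008 kPa.
Normally consolidated clay, so the full stress increment lies on the virgin compression line:
S_c = C_c·H/(1+e₀)·log₁₀(σ'_f/σ'_0) = 0.2×2.3/(1+1.12)×log₁₀(57.008/39.69)
    = 0.21698 × 0.15725 = 0.03412 m

S_c ≈ 34.1 mm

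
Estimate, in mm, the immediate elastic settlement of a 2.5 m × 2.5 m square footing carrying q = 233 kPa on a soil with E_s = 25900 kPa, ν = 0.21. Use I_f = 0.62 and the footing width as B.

S_e ≈ 13.3 mm

Immediate (elastic) settlement: S_e = q·B·(1−ν²)/E_s · I_f.
S_e = 233 × 2.5 × (1 − 0.21²) / 25900 × 0.62
    = 233 × 2.5 × 0.9559 / 25900 × 0.62
    = 0.01333 m = 13.33 mm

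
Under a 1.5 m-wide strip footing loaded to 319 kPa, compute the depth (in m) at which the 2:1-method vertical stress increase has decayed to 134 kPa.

z ≈ 2.07 m

2:1 spreading — at depth z the loaded area has grown by z in each plan dimension:
qB/(B+z) = Δσ_z ⇒ z = qB/Δσ_z − B = 319×1.5/134 − 1.5 = 2.071 m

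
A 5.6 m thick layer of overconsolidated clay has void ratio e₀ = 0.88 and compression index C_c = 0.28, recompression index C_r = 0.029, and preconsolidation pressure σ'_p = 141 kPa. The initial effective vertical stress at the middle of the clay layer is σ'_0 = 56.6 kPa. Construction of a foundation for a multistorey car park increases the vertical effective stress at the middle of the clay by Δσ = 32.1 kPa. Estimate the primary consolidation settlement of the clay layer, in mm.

Final effective stress: σ'_f = 56.6 + 32.1 = 88.7 kPa.
σ'_f = 88.7 ≤ σ'_p = 141 kPa, so the clay remains overconsolidated and only the recompression index applies:
S_c = C_r·H/(1+e₀)·log₁₀(σ'_f/σ'_0) = 0.029×5.6/1.88×log₁₀(88.7/56.6)
    = 0.086382 × 0.19511 = 0.01685 m

S_c ≈ 16.9 mm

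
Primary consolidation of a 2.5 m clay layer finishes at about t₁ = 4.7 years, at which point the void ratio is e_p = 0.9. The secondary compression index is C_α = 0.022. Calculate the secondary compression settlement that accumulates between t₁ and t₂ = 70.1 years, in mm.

Secondary compression: S_s = C_α·H/(1+e_p)·log₁₀(t₂/t₁)
S_s = 0.022×2.5/(1+0.9)×log₁₀(70.1/4.7)
    = 0.02895 × 1.174 = 0.03397 m

S_s ≈ 34 mm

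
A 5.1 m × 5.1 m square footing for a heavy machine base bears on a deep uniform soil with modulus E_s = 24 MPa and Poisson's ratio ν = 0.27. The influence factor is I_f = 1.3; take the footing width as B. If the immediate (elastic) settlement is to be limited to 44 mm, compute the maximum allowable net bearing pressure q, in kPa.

q ≈ 172 kPa

E_s = 24 MPa = 24000 kPa.
S_e = q·B·(1−ν²)/E_s · I_f  ⇒  q = S_e·E_s / (B·(1−ν²)·I_f).
q = 0.044 × 24000 / (5.1 × 0.9271 × 1.3) = 171.8 kPa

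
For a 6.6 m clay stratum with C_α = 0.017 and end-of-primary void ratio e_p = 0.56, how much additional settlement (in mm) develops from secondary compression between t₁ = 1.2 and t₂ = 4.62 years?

Secondary compression: S_s = C_α·H/(1+e_p)·log₁₀(t₂/t₁)
S_s = 0.017×6.6/(1+0.56)×log₁₀(4.62/1.2)
    = 0.07192 × 0.5855 = 0.04211 m

S_s ≈ 42.1 mm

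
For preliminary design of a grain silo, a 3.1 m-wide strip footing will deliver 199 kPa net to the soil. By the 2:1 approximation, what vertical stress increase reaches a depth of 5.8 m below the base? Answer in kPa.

By the 2:1 method the load spreads at 1 horizontal : 2 vertical, so at depth z the loaded area has grown by z in each plan dimension:
Δσ = qB/(B+z) = 199×3.1/(3.1+5.8) = 69.315 kPa

Δσ_z ≈ 69.3 kPa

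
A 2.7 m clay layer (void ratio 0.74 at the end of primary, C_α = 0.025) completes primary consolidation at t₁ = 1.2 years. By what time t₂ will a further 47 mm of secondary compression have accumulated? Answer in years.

t₂ ≈ 19.5 years

S_s = C_α·H/(1+e_p)·log₁₀(t₂/t₁) ⇒ log₁₀(t₂/t₁) = S_s·(1+e_p)/(C_α·H).
log₁₀(t₂/t₁) = 0.047 × (1+0.74) / (0.025×2.7) = 1.212
t₂ = t₁ × 10^1.212 = 1.2 × 16.28 = 19.53 years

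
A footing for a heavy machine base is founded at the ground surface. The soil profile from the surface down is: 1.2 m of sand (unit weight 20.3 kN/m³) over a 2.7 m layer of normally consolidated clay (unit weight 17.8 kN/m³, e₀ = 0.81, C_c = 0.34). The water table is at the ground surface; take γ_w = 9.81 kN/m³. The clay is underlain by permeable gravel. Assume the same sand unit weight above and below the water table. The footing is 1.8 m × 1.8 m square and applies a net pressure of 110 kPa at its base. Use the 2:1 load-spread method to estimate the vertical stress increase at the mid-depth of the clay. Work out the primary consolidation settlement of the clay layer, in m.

S_c ≈ 0.13 m

Mid-depth of clay below the ground surface: z = 1.2 + 2.7/2 = 2.55 m.
Total vertical stress at mid-clay: σ_v = 20.3×1.2 + 17.8×1.35 = 48.39 kPa.
Pore pressure: u = 9.81×(2.55 − 0) = 25.015 kPa.
Initial effective stress: σ'_0 = σ_v − u = 48.39 − 25.015 = 23.375 kPa.
Stress increase at mid-clay by the 2:1 spreading method:
Δσ = qBL/((B+z)(L+z)) = 110×1.8×1.8/((1.8+2.55)(1.8+2.55)) = 18.835 kPa
Final effective stress: σ'_f = σ'_0 + Δσ = 23.375 + 18.835 = 42.21 kPa.
Normally consolidated clay, so the full stress increment lies on the virgin compression line:
S_c = C_c·H/(1+e₀)·log₁₀(σ'_f/σ'_0) = 0.34×2.7/(1+0.81)×log₁₀(42.21/23.375)
    = 0.50718 × 0.25666 = 0.1302 m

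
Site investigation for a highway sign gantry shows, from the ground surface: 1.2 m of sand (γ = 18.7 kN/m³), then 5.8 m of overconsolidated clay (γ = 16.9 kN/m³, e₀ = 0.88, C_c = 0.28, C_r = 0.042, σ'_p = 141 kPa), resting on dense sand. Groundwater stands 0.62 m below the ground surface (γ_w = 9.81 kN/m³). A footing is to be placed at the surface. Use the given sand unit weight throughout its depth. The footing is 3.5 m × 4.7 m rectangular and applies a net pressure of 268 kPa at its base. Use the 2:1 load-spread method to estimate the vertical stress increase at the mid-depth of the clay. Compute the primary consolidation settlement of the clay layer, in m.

S_c ≈ 0.0573 m

Mid-depth of clay below the ground surface: z = 1.2 + 5.8/2 = 4.1 m.
Total vertical stress at mid-clay: σ_v = 18.7×1.2 + 16.9×2.9 = 71.45 kPa.
Pore pressure: u = 9.81×(4.1 − 0.62) = 34.139 kPa.
Initial effective stress: σ'_0 = σ_v − u = 71.45 − 34.139 = 37.311 kPa.
Stress increase at mid-clay by the 2:1 spreading method:
Δσ = qBL/((B+z)(L+z)) = 268×3.5×4.7/((3.5+4.1)(4.7+4.1)) = 65.918 kPa
Final effective stress: σ'_f = 37.311 + 65.918 = 103.23 kPa.
σ'_f = 103.23 ≤ σ'_p = 141 kPa, so the clay remains overconsolidated and only the recompression index applies:
S_c = C_r·H/(1+e₀)·log₁₀(σ'_f/σ'_0) = 0.042×5.8/1.88×log₁₀(103.23/37.311)
    = 0.12957 × 0.44197 = 0.05727 m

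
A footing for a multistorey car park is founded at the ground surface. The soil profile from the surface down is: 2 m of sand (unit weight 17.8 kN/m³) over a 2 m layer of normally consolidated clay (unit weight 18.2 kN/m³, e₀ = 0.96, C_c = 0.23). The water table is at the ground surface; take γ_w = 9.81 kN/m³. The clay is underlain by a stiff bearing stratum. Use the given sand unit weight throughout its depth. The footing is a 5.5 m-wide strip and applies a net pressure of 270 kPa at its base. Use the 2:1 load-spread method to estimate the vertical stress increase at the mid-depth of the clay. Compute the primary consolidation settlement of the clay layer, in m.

S_c ≈ 0.214 m

Mid-depth of clay below the ground surface: z = 2 + 2/2 = 3 m.
Total vertical stress at mid-clay: σ_v = 17.8×2 + 18.2×1 = 53.8 kPa.
Pore pressure: u = 9.81×(3 − 0) = 29.43 kPa.
Initial effective stress: σ'_0 = σ_v − u = 53.8 − 29.43 = 24.37 kPa.
Stress increase at mid-clay by the 2:1 spreading method:
Δσ = qB/(B+z) = 270×5.5/(5.5+3) = 174.71 kPa
Final effective stress: σ'_f = σ'_0 + Δσ = 24.37 + 174.71 = 199.08 kPa.
Normally consolidated clay, so the full stress increment lies on the virgin compression line:
S_c = C_c·H/(1+e₀)·log₁₀(σ'_f/σ'_0) = 0.23×2/(1+0.96)×log₁₀(199.08/24.37)
    = 0.23469 × 0.91217 = 0.2141 m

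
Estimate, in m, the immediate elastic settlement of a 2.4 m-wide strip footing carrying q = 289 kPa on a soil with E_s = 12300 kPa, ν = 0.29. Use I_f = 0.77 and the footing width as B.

S_e ≈ 0.0398 m

Immediate (elastic) settlement: S_e = q·B·(1−ν²)/E_s · I_f.
S_e = 289 × 2.4 × (1 − 0.29²) / 12300 × 0.77
    = 289 × 2.4 × 0.9159 / 12300 × 0.77
    = 0.03977 m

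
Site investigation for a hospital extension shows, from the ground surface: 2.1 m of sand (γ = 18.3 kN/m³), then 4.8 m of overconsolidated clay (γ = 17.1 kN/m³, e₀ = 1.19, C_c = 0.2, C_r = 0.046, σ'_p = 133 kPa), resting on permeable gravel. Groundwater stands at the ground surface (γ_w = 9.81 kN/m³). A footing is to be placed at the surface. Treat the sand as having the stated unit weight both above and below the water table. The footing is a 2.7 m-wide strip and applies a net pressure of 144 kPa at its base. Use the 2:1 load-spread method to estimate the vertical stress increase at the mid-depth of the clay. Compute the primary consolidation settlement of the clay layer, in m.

Mid-depth of clay below the ground surface: z = 2.1 + 4.8/2 = 4.5 m.
Total vertical stress at mid-clay: σ_v = 18.3×2.1 + 17.1×2.4 = 79.47 kPa.
Pore pressure: u = 9.81×(4.5 − 0) = 44.145 kPa.
Initial effective stress: σ'_0 = σ_v − u = 79.47 − 44.145 = 35.325 kPa.
Stress increase at mid-clay by the 2:1 spreading method:
Δσ = qB/(B+z) = 144×2.7/(2.7+4.5) = 54 kPa
Final effective stress: σ'_f = 35.325 + 54 = 89.325 kPa.
σ'_f = 89.325 ≤ σ'_p = 133 kPa, so the clay remains overconsolidated and only the recompression index applies:
S_c = C_r·H/(1+e₀)·log₁₀(σ'_f/σ'_0) = 0.046×4.8/2.19×log₁₀(89.325/35.325)
    = 0.10082 × 0.40289 = 0.04062 m

S_c ≈ 0.0406 m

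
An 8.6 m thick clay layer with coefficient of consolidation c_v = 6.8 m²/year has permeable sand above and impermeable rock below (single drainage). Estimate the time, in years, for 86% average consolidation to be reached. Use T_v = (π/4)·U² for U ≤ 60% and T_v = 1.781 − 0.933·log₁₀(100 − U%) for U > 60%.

t ≈ 7.74 years

Drainage path length: H_d = H = 8.6 m (single drainage).
U > 60%: T_v = 1.781 − 0.933·log₁₀(100 − 86) = 0.71166.
t = T_v·H_d²/c_v = 0.71166×8.6²/6.8 = 7.74 years.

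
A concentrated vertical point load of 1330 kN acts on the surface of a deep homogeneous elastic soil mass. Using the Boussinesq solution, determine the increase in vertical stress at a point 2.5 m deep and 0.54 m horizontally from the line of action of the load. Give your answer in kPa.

Δσ_z ≈ 90.7 kPa

Boussinesq vertical stress below a point load on an elastic half-space:
Δσ_z = 3P/(2πz²) · [1 + (r/z)²]^(−5/2)
r/z = 0.54/2.5 = 0.216; [1+(r/z)²]^(−5/2) = 0.89226.
Δσ_z = 3×1330/(2π×2.5²) × 0.89226 = 101.6 × 0.89226 = 90.65 kPa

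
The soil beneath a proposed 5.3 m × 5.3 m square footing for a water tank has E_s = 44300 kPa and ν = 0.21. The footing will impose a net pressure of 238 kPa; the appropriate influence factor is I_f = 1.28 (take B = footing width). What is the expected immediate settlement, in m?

S_e ≈ 0.0348 m

Immediate (elastic) settlement: S_e = q·B·(1−ν²)/E_s · I_f.
S_e = 238 × 5.3 × (1 − 0.21²) / 44300 × 1.28
    = 238 × 5.3 × 0.9559 / 44300 × 1.28
    = 0.03484 m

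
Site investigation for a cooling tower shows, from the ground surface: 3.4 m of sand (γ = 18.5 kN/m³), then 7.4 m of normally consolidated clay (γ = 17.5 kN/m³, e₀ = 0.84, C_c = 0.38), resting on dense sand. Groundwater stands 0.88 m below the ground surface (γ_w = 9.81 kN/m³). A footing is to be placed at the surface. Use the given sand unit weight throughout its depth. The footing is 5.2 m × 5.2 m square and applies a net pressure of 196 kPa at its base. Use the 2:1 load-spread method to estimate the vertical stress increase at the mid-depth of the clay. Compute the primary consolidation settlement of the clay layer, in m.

Mid-depth of clay below the ground surface: z = 3.4 + 7.4/2 = 7.1 m.
Total vertical stress at mid-clay: σ_v = 18.5×3.4 + 17.5×3.7 = 127.65 kPa.
Pore pressure: u = 9.81×(7.1 − 0.88) = 61.018 kPa.
Initial effective stress: σ'_0 = σ_v − u = 127.65 − 61.018 = 66.632 kPa.
Stress increase at mid-clay by the 2:1 spreading method:
Δσ = qBL/((B+z)(L+z)) = 196×5.2×5.2/((5.2+7.1)(5.2+7.1)) = 35.031 kPa
Final effective stress: σ'_f = σ'_0 + Δσ = 66.632 + 35.031 = 101.66 kPa.
Normally consolidated clay, so the full stress increment lies on the virgin compression line:
S_c = C_c·H/(1+e₀)·log₁₀(σ'_f/σ'_0) = 0.38×7.4/(1+0.84)×log₁₀(101.66/66.632)
    = 1.5283 × 0.18347 = 0.2804 m

S_c ≈ 0.28 m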